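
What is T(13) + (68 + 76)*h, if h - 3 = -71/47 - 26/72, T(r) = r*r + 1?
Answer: 15626/47 ≈ 332.47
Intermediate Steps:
T(r) = 1 + r² (T(r) = r² + 1 = 1 + r²)
h = 1909/1692 (h = 3 + (-71/47 - 26/72) = 3 + (-71*1/47 - 26*1/72) = 3 + (-71/47 - 13/36) = 3 - 3167/1692 = 1909/1692 ≈ 1.1283)
T(13) + (68 + 76)*h = (1 + 13²) + (68 + 76)*(1909/1692) = (1 + 169) + 144*(1909/1692) = 170 + 7636/47 = 15626/47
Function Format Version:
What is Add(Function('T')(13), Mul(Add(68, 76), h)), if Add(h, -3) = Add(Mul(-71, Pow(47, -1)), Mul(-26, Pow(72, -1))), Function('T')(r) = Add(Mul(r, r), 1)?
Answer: Rational(15626, 47) ≈ 332.47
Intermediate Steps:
Function('T')(r) = Add(1, Pow(r, 2)) (Function('T')(r) = Add(Pow(r, 2), 1) = Add(1, Pow(r, 2)))
h = Rational(1909, 1692) (h = Add(3, Add(Mul(-71, Pow(47, -1)), Mul(-26, Pow(72, -1)))) = Add(3, Add(Mul(-71, Rational(1, 47)), Mul(-26, Rational(1, 72)))) = Add(3, Add(Rational(-71, 47), Rational(-13, 36))) = Add(3, Rational(-3167, 1692)) = Rational(1909, 1692) ≈ 1.1283)
Add(Function('T')(13), Mul(Add(68, 76), h)) = Add(Add(1, Pow(13, 2)), Mul(Add(68, 76), Rational(1909, 1692))) = Add(Add(1, 169), Mul(144, Rational(1909, 1692))) = Add(170, Rational(7636, 47)) = Rational(15626, 47)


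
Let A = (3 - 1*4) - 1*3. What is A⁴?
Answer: 256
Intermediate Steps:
A = -4 (A = (3 - 4) - 3 = -1 - 3 = -4)
A⁴ = (-4)⁴ = 256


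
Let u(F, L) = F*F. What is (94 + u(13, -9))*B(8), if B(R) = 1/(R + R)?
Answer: 263/16 ≈ 16.438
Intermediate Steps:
B(R) = 1/(2*R)
u(F, L) = F²
(94 + u(13, -9))*B(8) = (94 + 13²)*((½)/8) = (94 + 169)*((½)*(⅛)) = 263*(1/16) = 263/16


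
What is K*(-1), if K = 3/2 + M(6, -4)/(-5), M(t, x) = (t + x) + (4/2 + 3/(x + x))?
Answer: -31/40 ≈ -0.77500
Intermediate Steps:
M(t, x) = 2 + t + x + 3/(2*x) (M(t, x) = (t + x) + (4*(½) + 3/((2*x))) = (t + x) + (2 + 3*(1/(2*x))) = (t + x) + (2 + 3/(2*x)) = 2 + t + x + 3/(2*x))
K = 31/40 (K = 3/2 + (2 + 6 - 4 + (3/2)/(-4))/(-5) = 3*(½) + (2 + 6 - 4 + (3/2)*(-¼))*(-⅕) = 3/2 + (2 + 6 - 4 - 3/8)*(-⅕) = 3/2 + (29/8)*(-⅕) = 3/2 - 29/40 = 31/40 ≈ 0.77500)
K*(-1) = (31/40)*(-1) = -31/40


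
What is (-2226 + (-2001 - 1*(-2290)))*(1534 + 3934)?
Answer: -10591516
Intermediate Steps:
(-2226 + (-2001 - 1*(-2290)))*(1534 + 3934) = (-2226 + (-2001 + 2290))*5468 = (-2226 + 289)*5468 = -1937*5468 = -10591516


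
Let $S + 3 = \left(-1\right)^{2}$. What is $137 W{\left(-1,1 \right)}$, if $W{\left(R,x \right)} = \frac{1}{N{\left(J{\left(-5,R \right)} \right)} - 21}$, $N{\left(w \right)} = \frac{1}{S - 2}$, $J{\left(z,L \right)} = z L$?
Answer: $- \frac{548}{85} \approx -6.4471$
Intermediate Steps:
$S = -2$ ($S = -3 + \left(-1\right)^{2} = -3 + 1 = -2$)
$J{\left(z,L \right)} = L z$
$N{\left(w \right)} = - \frac{1}{4}$ ($N{\left(w \right)} = \frac{1}{-2 - 2} = \frac{1}{-4} = - \frac{1}{4}$)
$W{\left(R,x \right)} = - \frac{4}{85}$ ($W{\left(R,x \right)} = \frac{1}{- \frac{1}{4} - 21} = \frac{1}{- \frac{85}{4}} = - \frac{4}{85}$)
$137 W{\left(-1,1 \right)} = 137 \left(- \frac{4}{85}\right) = - \frac{548}{85}$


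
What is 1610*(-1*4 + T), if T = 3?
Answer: -1610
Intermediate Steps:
1610*(-1*4 + T) = 1610*(-1*4 + 3) = 1610*(-4 + 3) = 1610*(-1) = -1610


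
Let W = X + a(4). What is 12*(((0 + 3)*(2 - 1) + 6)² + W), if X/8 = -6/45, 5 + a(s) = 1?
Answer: 4556/5 ≈ 911.20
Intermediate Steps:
a(s) = -4 (a(s) = -5 + 1 = -4)
X = -16/15 (X = 8*(-6/45) = 8*(-6*1/45) = 8*(-2/15) = -16/15 ≈ -1.0667)
W = -76/15 (W = -16/15 - 4 = -76/15 ≈ -5.0667)
12*(((0 + 3)*(2 - 1) + 6)² + W) = 12*(((0 + 3)*(2 - 1) + 6)² - 76/15) = 12*((3*1 + 6)² - 76/15) = 12*((3 + 6)² - 76/15) = 12*(9² - 76/15) = 12*(81 - 76/15) = 12*(1139/15) = 4556/5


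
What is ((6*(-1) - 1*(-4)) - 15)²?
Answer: 289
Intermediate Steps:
((6*(-1) - 1*(-4)) - 15)² = ((-6 + 4) - 15)² = (-2 - 15)² = (-17)² = 289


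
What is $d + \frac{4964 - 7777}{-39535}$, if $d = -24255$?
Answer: $- \frac{958918612}{39535} \approx -24255.0$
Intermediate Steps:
$d + \frac{4964 - 7777}{-39535} = -24255 + \frac{4964 - 7777}{-39535} = -24255 - - \frac{2813}{39535} = -24255 + \frac{2813}{39535} = - \frac{958918612}{39535}$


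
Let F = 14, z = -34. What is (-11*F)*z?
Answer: 5236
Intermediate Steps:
(-11*F)*z = -11*14*(-34) = -154*(-34) = 5236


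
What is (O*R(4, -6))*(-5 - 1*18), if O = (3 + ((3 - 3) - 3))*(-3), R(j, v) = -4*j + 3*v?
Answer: 0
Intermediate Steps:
O = 0 (O = (3 + (0 - 3))*(-3) = (3 - 3)*(-3) = 0*(-3) = 0)
(O*R(4, -6))*(-5 - 1*18) = (0*(-4*4 + 3*(-6)))*(-5 - 1*18) = (0*(-16 - 18))*(-5 - 18) = (0*(-34))*(-23) = 0*(-23) = 0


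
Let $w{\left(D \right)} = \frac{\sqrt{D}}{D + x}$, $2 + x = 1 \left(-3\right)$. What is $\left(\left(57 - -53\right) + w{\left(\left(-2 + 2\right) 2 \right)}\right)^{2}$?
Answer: $12100$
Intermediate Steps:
$x = -5$ ($x = -2 + 1 \left(-3\right) = -2 - 3 = -5$)
$w{\left(D \right)} = \frac{\sqrt{D}}{-5 + D}$ ($w{\left(D \right)} = \frac{\sqrt{D}}{D - 5} = \frac{\sqrt{D}}{-5 + D}$)
$\left(\left(57 - -53\right) + w{\left(\left(-2 + 2\right) 2 \right)}\right)^{2} = \left(\left(57 - -53\right) + \frac{\sqrt{\left(-2 + 2\right) 2}}{-5 + \left(-2 + 2\right) 2}\right)^{2} = \left(\left(57 + 53\right) + \frac{\sqrt{0 \cdot 2}}{-5 + 0 \cdot 2}\right)^{2} = \left(110 + \frac{\sqrt{0}}{-5 + 0}\right)^{2} = \left(110 + \frac{0}{-5}\right)^{2} = \left(110 + 0 \left(- \frac{1}{5}\right)\right)^{2} = \left(110 + 0\right)^{2} = 110^{2} = 12100$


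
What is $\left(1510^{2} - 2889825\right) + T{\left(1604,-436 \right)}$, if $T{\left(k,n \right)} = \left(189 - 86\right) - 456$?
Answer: $-610078$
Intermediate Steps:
$T{\left(k,n \right)} = -353$ ($T{\left(k,n \right)} = 103 - 456 = -353$)
$\left(1510^{2} - 2889825\right) + T{\left(1604,-436 \right)} = \left(1510^{2} - 2889825\right) - 353 = \left(2280100 - 2889825\right) - 353 = -609725 - 353 = -610078$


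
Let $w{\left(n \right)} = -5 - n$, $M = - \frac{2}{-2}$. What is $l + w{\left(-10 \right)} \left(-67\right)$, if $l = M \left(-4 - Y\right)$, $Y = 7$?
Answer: $-346$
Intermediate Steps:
$M = 1$ ($M = \left(-2\right) \left(- \frac{1}{2}\right) = 1$)
$l = -11$ ($l = 1 \left(-4 - 7\right) = 1 \left(-11\right) = -11$)
$l + w{\left(-10 \right)} \left(-67\right) = -11 + \left(-5 - -10\right) \left(-67\right) = -11 + \left(-5 + 10\right) \left(-67\right) = -11 + 5 \left(-67\right) = -11 - 335 = -346$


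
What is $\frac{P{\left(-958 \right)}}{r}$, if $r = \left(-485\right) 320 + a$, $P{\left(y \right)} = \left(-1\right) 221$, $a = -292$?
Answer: $\frac{221}{155492} \approx 0.0014213$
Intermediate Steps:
$P{\left(y \right)} = -221$
$r = -155492$ ($r = \left(-485\right) 320 - 292 = -155200 - 292 = -155492$)
$\frac{P{\left(-958 \right)}}{r} = - \frac{221}{-155492} = \left(-221\right) \left(- \frac{1}{155492}\right) = \frac{221}{155492}$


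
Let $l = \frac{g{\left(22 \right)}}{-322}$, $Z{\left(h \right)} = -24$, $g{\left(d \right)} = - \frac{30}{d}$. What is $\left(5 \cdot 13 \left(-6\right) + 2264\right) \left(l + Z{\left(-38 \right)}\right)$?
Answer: $- \frac{79638441}{1771} \approx -44968.0$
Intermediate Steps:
$l = \frac{15}{3542}$ ($l = \frac{\left(-30\right) \frac{1}{22}}{-322} = \left(-30\right) \frac{1}{22} \left(- \frac{1}{322}\right) = \left(- \frac{15}{11}\right) \left(- \frac{1}{322}\right) = \frac{15}{3542} \approx 0.0042349$)
$\left(5 \cdot 13 \left(-6\right) + 2264\right) \left(l + Z{\left(-38 \right)}\right) = \left(5 \cdot 13 \left(-6\right) + 2264\right) \left(\frac{15}{3542} - 24\right) = \left(65 \left(-6\right) + 2264\right) \left(- \frac{84993}{3542}\right) = \left(-390 + 2264\right) \left(- \frac{84993}{3542}\right) = 1874 \left(- \frac{84993}{3542}\right) = - \frac{79638441}{1771}$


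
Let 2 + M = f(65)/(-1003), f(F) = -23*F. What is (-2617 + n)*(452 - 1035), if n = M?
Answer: 1530586046/1003 ≈ 1.5260e+6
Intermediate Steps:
M = -511/1003 (M = -2 - 23*65/(-1003) = -2 - 1495*(-1/1003) = -2 + 1495/1003 = -511/1003 ≈ -0.50947)
n = -511/1003 ≈ -0.50947
(-2617 + n)*(452 - 1035) = (-2617 - 511/1003)*(452 - 1035) = -2625362/1003*(-583) = 1530586046/1003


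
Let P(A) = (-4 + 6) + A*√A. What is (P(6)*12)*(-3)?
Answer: -72 - 216*√6 ≈ -601.09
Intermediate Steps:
P(A) = 2 + A^(3/2)
(P(6)*12)*(-3) = ((2 + 6^(3/2))*12)*(-3) = ((2 + 6*√6)*12)*(-3) = (24 + 72*√6)*(-3) = -72 - 216*√6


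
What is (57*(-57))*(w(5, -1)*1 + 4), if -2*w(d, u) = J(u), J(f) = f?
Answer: -29241/2 ≈ -14621.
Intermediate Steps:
w(d, u) = -u/2
(57*(-57))*(w(5, -1)*1 + 4) = (57*(-57))*(-½*(-1)*1 + 4) = -3249*((½)*1 + 4) = -3249*(½ + 4) = -3249*9/2 = -29241/2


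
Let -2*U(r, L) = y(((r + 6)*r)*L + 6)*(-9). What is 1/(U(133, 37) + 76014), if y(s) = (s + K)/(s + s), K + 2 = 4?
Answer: 2736100/207988061643 ≈ 1.3155e-5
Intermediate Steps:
K = 2 (K = -2 + 4 = 2)
y(s) = (2 + s)/(2*s) (y(s) = (s + 2)/(s + s) = (2 + s)/((2*s)) = (2 + s)*(1/(2*s)) = (2 + s)/(2*s))
U(r, L) = 9*(8 + L*r*(6 + r))/(4*(6 + L*r*(6 + r))) (U(r, L) = -(2 + (((r + 6)*r)*L + 6))/(2*(((r + 6)*r)*L + 6))*(-9)/2 = -(2 + (((6 + r)*r)*L + 6))/(2*(((6 + r)*r)*L + 6))*(-9)/2 = -(2 + ((r*(6 + r))*L + 6))/(2*((r*(6 + r))*L + 6))*(-9)/2 = -(2 + (L*r*(6 + r) + 6))/(2*(L*r*(6 + r) + 6))*(-9)/2 = -(2 + (6 + L*r*(6 + r)))/(2*(6 + L*r*(6 + r)))*(-9)/2 = -(8 + L*r*(6 + r))/(2*(6 + L*r*(6 + r)))*(-9)/2 = -(-9)*(8 + L*r*(6 + r))/(4*(6 + L*r*(6 + r))) = 9*(8 + L*r*(6 + r))/(4*(6 + L*r*(6 + r))))
1/(U(133, 37) + 76014) = 1/(9*(8 + 37*133² + 6*37*133)/(4*(6 + 37*133² + 6*37*133)) + 76014) = 1/(9*(8 + 37*17689 + 29526)/(4*(6 + 37*17689 + 29526)) + 76014) = 1/(9*(8 + 654493 + 29526)/(4*(6 + 654493 + 29526)) + 76014) = 1/((9/4)*684027/684025 + 76014) = 1/((9/4)*(1/684025)*684027 + 76014) = 1/(6156243/2736100 + 76014) = 1/(207988061643/2736100) = 2736100/207988061643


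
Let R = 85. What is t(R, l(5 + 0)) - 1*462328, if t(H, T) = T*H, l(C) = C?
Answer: -461903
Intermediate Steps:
t(H, T) = H*T
t(R, l(5 + 0)) - 1*462328 = 85*(5 + 0) - 1*462328 = 85*5 - 462328 = 425 - 462328 = -461903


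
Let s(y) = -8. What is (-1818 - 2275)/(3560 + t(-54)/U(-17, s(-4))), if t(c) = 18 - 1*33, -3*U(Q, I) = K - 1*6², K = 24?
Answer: -16372/14225 ≈ -1.1509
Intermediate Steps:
U(Q, I) = 4 (U(Q, I) = -(24 - 1*6²)/3 = -(24 - 1*36)/3 = -(24 - 36)/3 = -⅓*(-12) = 4)
t(c) = -15 (t(c) = 18 - 33 = -15)
(-1818 - 2275)/(3560 + t(-54)/U(-17, s(-4))) = (-1818 - 2275)/(3560 - 15/4) = -4093/(3560 - 15*¼) = -4093/(3560 - 15/4) = -4093/14225/4 = -4093*4/14225 = -16372/14225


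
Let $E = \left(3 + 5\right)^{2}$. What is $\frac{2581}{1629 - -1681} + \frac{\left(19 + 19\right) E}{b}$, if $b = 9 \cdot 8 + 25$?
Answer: $\frac{8300277}{321070} \approx 25.852$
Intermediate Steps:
$b = 97$ ($b = 72 + 25 = 97$)
$E = 64$ ($E = 8^{2} = 64$)
$\frac{2581}{1629 - -1681} + \frac{\left(19 + 19\right) E}{b} = \frac{2581}{1629 - -1681} + \frac{\left(19 + 19\right) 64}{97} = \frac{2581}{1629 + 1681} + 38 \cdot 64 \cdot \frac{1}{97} = \frac{2581}{3310} + 2432 \cdot \frac{1}{97} = 2581 \cdot \frac{1}{3310} + \frac{2432}{97} = \frac{2581}{3310} + \frac{2432}{97} = \frac{8300277}{321070}$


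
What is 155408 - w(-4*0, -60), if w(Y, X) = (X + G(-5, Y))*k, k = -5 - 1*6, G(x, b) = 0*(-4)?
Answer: 154748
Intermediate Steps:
G(x, b) = 0
k = -11 (k = -5 - 6 = -11)
w(Y, X) = -11*X (w(Y, X) = (X + 0)*(-11) = X*(-11) = -11*X)
155408 - w(-4*0, -60) = 155408 - (-11)*(-60) = 155408 - 1*660 = 155408 - 660 = 154748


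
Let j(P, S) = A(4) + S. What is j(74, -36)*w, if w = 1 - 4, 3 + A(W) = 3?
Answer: 108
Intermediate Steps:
A(W) = 0 (A(W) = -3 + 3 = 0)
j(P, S) = S (j(P, S) = 0 + S = S)
w = -3
j(74, -36)*w = -36*(-3) = 108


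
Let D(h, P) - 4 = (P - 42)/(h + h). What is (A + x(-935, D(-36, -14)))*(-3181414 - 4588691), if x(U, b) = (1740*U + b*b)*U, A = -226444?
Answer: -106358233876471745/9 ≈ -1.1818e+16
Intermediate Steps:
D(h, P) = 4 + (-42 + P)/(2*h) (D(h, P) = 4 + (P - 42)/(h + h) = 4 + (-42 + P)/((2*h)) = 4 + (-42 + P)*(1/(2*h)) = 4 + (-42 + P)/(2*h))
x(U, b) = U*(b² + 1740*U) (x(U, b) = (1740*U + b²)*U = (b² + 1740*U)*U = U*(b² + 1740*U))
(A + x(-935, D(-36, -14)))*(-3181414 - 4588691) = (-226444 - 935*(((½)*(-42 - 14 + 8*(-36))/(-36))² + 1740*(-935)))*(-3181414 - 4588691) = (-226444 - 935*(((½)*(-1/36)*(-42 - 14 - 288))² - 1626900))*(-7770105) = (-226444 - 935*(((½)*(-1/36)*(-344))² - 1626900))*(-7770105) = (-226444 - 935*((43/9)² - 1626900))*(-7770105) = (-226444 - 935*(1849/81 - 1626900))*(-7770105) = (-226444 - 935*(-131777051/81))*(-7770105) = (-226444 + 123211542685/81)*(-7770105) = (123193200721/81)*(-7770105) = -106358233876471745/9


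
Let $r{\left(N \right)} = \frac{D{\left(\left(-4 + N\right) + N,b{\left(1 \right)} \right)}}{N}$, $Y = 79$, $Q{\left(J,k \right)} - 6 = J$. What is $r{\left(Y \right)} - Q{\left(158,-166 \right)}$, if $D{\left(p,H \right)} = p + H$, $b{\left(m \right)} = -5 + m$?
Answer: $- \frac{12806}{79} \approx -162.1$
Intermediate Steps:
$Q{\left(J,k \right)} = 6 + J$
$D{\left(p,H \right)} = H + p$
$r{\left(N \right)} = \frac{-8 + 2 N}{N}$ ($r{\left(N \right)} = \frac{\left(-5 + 1\right) + \left(\left(-4 + N\right) + N\right)}{N} = \frac{-4 + \left(-4 + 2 N\right)}{N} = \frac{-8 + 2 N}{N}$)
$r{\left(Y \right)} - Q{\left(158,-166 \right)} = \left(2 - \frac{8}{79}\right) - \left(6 + 158\right) = \left(2 - \frac{8}{79}\right) - 164 = \frac{150}{79} - 164 = - \frac{12806}{79}$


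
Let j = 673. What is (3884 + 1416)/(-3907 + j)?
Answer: -2650/1617 ≈ -1.6388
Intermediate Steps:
(3884 + 1416)/(-3907 + j) = (3884 + 1416)/(-3907 + 673) = 5300/(-3234) = 5300*(-1/3234) = -2650/1617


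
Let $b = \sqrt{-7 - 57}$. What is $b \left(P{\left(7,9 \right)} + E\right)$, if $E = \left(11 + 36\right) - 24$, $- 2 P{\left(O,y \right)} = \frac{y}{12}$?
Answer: $181 i \approx 181.0 i$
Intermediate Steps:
$P{\left(O,y \right)} = - \frac{y}{24}$ ($P{\left(O,y \right)} = - \frac{y \frac{1}{12}}{2} = - \frac{\frac{1}{12} y}{2} = - \frac{y}{24}$)
$E = 23$ ($E = 47 - 24 = 23$)
$b = 8 i$ ($b = \sqrt{-64} = 8 i \approx 8.0 i$)
$b \left(P{\left(7,9 \right)} + E\right) = 8 i \left(\left(- \frac{1}{24}\right) 9 + 23\right) = 8 i \left(- \frac{3}{8} + 23\right) = 8 i \frac{181}{8} = 181 i$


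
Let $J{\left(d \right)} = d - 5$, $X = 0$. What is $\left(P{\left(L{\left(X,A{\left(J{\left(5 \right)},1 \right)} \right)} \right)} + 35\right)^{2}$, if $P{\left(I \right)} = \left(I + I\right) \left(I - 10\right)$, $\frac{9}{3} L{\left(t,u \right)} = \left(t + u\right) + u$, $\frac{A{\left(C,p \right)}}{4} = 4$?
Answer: $\frac{196249}{81} \approx 2422.8$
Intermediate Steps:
$J{\left(d \right)} = -5 + d$ ($J{\left(d \right)} = d - 5 = -5 + d$)
$A{\left(C,p \right)} = 16$ ($A{\left(C,p \right)} = 4 \cdot 4 = 16$)
$L{\left(t,u \right)} = \frac{t}{3} + \frac{2 u}{3}$ ($L{\left(t,u \right)} = \frac{\left(t + u\right) + u}{3} = \frac{t + 2 u}{3} = \frac{t}{3} + \frac{2 u}{3}$)
$P{\left(I \right)} = 2 I \left(-10 + I\right)$
$\left(P{\left(L{\left(X,A{\left(J{\left(5 \right)},1 \right)} \right)} \right)} + 35\right)^{2} = \left(2 \left(\frac{1}{3} \cdot 0 + \frac{2}{3} \cdot 16\right) \left(-10 + \left(\frac{1}{3} \cdot 0 + \frac{2}{3} \cdot 16\right)\right) + 35\right)^{2} = \left(2 \left(0 + \frac{32}{3}\right) \left(-10 + \left(0 + \frac{32}{3}\right)\right) + 35\right)^{2} = \left(2 \cdot \frac{32}{3} \left(-10 + \frac{32}{3}\right) + 35\right)^{2} = \left(2 \cdot \frac{32}{3} \cdot \frac{2}{3} + 35\right)^{2} = \left(\frac{128}{9} + 35\right)^{2} = \left(\frac{443}{9}\right)^{2} = \frac{196249}{81}$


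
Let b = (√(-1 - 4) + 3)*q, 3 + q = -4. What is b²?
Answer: 196 + 294*I*√5 ≈ 196.0 + 657.4*I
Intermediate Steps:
q = -7 (q = -3 - 4 = -7)
b = -21 - 7*I*√5 (b = (√(-1 - 4) + 3)*(-7) = (√(-5) + 3)*(-7) = (I*√5 + 3)*(-7) = (3 + I*√5)*(-7) = -21 - 7*I*√5 ≈ -21.0 - 15.652*I)
b² = (-21 - 7*I*√5)²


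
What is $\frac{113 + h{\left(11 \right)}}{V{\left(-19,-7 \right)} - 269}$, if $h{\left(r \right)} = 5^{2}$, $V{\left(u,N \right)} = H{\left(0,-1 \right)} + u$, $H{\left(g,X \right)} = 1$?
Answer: $- \frac{138}{287} \approx -0.48084$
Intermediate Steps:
$V{\left(u,N \right)} = 1 + u$
$h{\left(r \right)} = 25$
$\frac{113 + h{\left(11 \right)}}{V{\left(-19,-7 \right)} - 269} = \frac{113 + 25}{\left(1 - 19\right) - 269} = \frac{138}{-18 - 269} = \frac{138}{-287} = 138 \left(- \frac{1}{287}\right) = - \frac{138}{287}$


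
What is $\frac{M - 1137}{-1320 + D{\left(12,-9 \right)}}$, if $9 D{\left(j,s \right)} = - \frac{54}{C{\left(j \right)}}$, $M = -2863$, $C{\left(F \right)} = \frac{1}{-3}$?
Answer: $\frac{2000}{651} \approx 3.0722$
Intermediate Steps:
$C{\left(F \right)} = - \frac{1}{3}$
$D{\left(j,s \right)} = 18$ ($D{\left(j,s \right)} = \frac{\left(-54\right) \frac{1}{- \frac{1}{3}}}{9} = \frac{\left(-54\right) \left(-3\right)}{9} = \frac{1}{9} \cdot 162 = 18$)
$\frac{M - 1137}{-1320 + D{\left(12,-9 \right)}} = \frac{-2863 - 1137}{-1320 + 18} = - \frac{4000}{-1302} = \left(-4000\right) \left(- \frac{1}{1302}\right) = \frac{2000}{651}$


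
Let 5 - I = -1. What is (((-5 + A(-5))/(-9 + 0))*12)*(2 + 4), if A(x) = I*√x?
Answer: 40 - 48*I*√5 ≈ 40.0 - 107.33*I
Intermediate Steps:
I = 6 (I = 5 - 1*(-1) = 5 + 1 = 6)
A(x) = 6*√x
(((-5 + A(-5))/(-9 + 0))*12)*(2 + 4) = (((-5 + 6*√(-5))/(-9 + 0))*12)*(2 + 4) = (((-5 + 6*(I*√5))/(-9))*12)*6 = (((-5 + 6*I*√5)*(-⅑))*12)*6 = ((5/9 - 2*I*√5/3)*12)*6 = (20/3 - 8*I*√5)*6 = 40 - 48*I*√5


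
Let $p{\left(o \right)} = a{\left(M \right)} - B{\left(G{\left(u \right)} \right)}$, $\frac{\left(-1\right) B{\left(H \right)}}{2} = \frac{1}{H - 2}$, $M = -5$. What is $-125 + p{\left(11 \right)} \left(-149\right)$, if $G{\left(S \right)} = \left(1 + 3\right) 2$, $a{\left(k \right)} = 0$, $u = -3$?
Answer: $- \frac{524}{3} \approx -174.67$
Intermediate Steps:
$G{\left(S \right)} = 8$ ($G{\left(S \right)} = 4 \cdot 2 = 8$)
$B{\left(H \right)} = - \frac{2}{-2 + H}$ ($B{\left(H \right)} = - \frac{2}{H - 2} = - \frac{2}{-2 + H}$)
$p{\left(o \right)} = \frac{1}{3}$ ($p{\left(o \right)} = 0 - - \frac{2}{-2 + 8} = 0 - - \frac{2}{6} = 0 - \left(-2\right) \frac{1}{6} = 0 - - \frac{1}{3} = 0 + \frac{1}{3} = \frac{1}{3}$)
$-125 + p{\left(11 \right)} \left(-149\right) = -125 + \frac{1}{3} \left(-149\right) = -125 - \frac{149}{3} = - \frac{524}{3}$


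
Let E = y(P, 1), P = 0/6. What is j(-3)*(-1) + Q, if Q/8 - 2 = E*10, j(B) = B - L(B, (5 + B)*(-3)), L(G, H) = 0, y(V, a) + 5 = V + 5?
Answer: 19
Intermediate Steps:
P = 0 (P = 0*(1/6) = 0)
y(V, a) = V (y(V, a) = -5 + (V + 5) = -5 + (5 + V) = V)
E = 0
j(B) = B (j(B) = B - 1*0 = B + 0 = B)
Q = 16 (Q = 16 + 8*(0*10) = 16 + 8*0 = 16 + 0 = 16)
j(-3)*(-1) + Q = -3*(-1) + 16 = 3 + 16 = 19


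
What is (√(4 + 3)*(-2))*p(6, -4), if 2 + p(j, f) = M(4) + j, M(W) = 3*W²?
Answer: -104*√7 ≈ -275.16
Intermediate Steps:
p(j, f) = 46 + j (p(j, f) = -2 + (3*4² + j) = -2 + (3*16 + j) = -2 + (48 + j) = 46 + j)
(√(4 + 3)*(-2))*p(6, -4) = (√(4 + 3)*(-2))*(46 + 6) = (√7*(-2))*52 = -2*√7*52 = -104*√7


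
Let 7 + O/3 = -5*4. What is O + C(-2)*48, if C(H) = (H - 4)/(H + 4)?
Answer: -225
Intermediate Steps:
C(H) = (-4 + H)/(4 + H)
O = -81 (O = -21 + 3*(-5*4) = -21 + 3*(-20) = -21 - 60 = -81)
O + C(-2)*48 = -81 + ((-4 - 2)/(4 - 2))*48 = -81 + (-6/2)*48 = -81 + ((½)*(-6))*48 = -81 - 3*48 = -81 - 144 = -225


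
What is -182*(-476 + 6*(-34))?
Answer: 123760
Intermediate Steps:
-182*(-476 + 6*(-34)) = -182*(-476 - 204) = -182*(-680) = 123760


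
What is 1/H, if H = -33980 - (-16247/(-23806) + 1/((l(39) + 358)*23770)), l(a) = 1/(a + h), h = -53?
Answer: -1417783827410/48177262057584987 ≈ -2.9428e-5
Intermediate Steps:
l(a) = 1/(-53 + a) (l(a) = 1/(a - 53) = 1/(-53 + a))
H = -48177262057584987/1417783827410 (H = -33980 - (-16247/(-23806) + 1/((1/(-53 + 39) + 358)*23770)) = -33980 - (-16247*(-1/23806) + (1/23770)/(1/(-14) + 358)) = -33980 - (16247/23806 + (1/23770)/(-1/14 + 358)) = -33980 - (16247/23806 + (1/23770)/(5011/14)) = -33980 - (16247/23806 + (14/5011)*(1/23770)) = -33980 - (16247/23806 + 7/59555735) = -33980 - 1*967602193187/1417783827410 = -33980 - 967602193187/1417783827410 = -48177262057584987/1417783827410 ≈ -33981.)
1/H = 1/(-48177262057584987/1417783827410) = -1417783827410/48177262057584987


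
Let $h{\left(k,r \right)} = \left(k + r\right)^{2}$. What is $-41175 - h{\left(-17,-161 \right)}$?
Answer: $-72859$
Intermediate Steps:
$-41175 - h{\left(-17,-161 \right)} = -41175 - \left(-17 - 161\right)^{2} = -41175 - \left(-178\right)^{2} = -41175 - 31684 = -72859$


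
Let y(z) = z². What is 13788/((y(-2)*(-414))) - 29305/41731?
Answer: -17331003/1919626 ≈ -9.0283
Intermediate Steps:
13788/((y(-2)*(-414))) - 29305/41731 = 13788/(((-2)²*(-414))) - 29305/41731 = 13788/((4*(-414))) - 29305*1/41731 = 13788/(-1656) - 29305/41731 = 13788*(-1/1656) - 29305/41731 = -383/46 - 29305/41731 = -17331003/1919626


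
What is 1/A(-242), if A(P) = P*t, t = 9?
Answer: -1/2178 ≈ -0.00045914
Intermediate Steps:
A(P) = 9*P (A(P) = P*9 = 9*P)
1/A(-242) = 1/(9*(-242)) = 1/(-2178) = -1/2178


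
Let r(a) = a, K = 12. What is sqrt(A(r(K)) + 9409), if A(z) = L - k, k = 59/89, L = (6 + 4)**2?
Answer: sqrt(75315538)/89 ≈ 97.511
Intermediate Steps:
L = 100 (L = 10**2 = 100)
k = 59/89 (k = 59*(1/89) = 59/89 ≈ 0.66292)
A(z) = 8841/89 (A(z) = 100 - 1*59/89 = 100 - 59/89 = 8841/89)
sqrt(A(r(K)) + 9409) = sqrt(8841/89 + 9409) = sqrt(846242/89) = sqrt(75315538)/89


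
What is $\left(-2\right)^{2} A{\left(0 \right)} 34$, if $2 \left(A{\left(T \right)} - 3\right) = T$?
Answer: $408$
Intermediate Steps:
$A{\left(T \right)} = 3 + \frac{T}{2}$
$\left(-2\right)^{2} A{\left(0 \right)} 34 = \left(-2\right)^{2} \left(3 + \frac{1}{2} \cdot 0\right) 34 = 4 \left(3 + 0\right) 34 = 4 \cdot 3 \cdot 34 = 12 \cdot 34 = 408$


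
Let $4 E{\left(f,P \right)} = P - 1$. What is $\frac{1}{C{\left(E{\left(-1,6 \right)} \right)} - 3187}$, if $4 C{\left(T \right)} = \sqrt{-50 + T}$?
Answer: $- \frac{203968}{650046211} - \frac{8 i \sqrt{195}}{650046211} \approx -0.00031377 - 1.7186 \cdot 10^{-7} i$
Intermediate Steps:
$E{\left(f,P \right)} = - \frac{1}{4} + \frac{P}{4}$ ($E{\left(f,P \right)} = \frac{P - 1}{4} = \frac{-1 + P}{4} = - \frac{1}{4} + \frac{P}{4}$)
$C{\left(T \right)} = \frac{\sqrt{-50 + T}}{4}$
$\frac{1}{C{\left(E{\left(-1,6 \right)} \right)} - 3187} = \frac{1}{\frac{\sqrt{-50 + \left(- \frac{1}{4} + \frac{1}{4} \cdot 6\right)}}{4} - 3187} = \frac{1}{\frac{\sqrt{-50 + \left(- \frac{1}{4} + \frac{3}{2}\right)}}{4} - 3187} = \frac{1}{\frac{\sqrt{-50 + \frac{5}{4}}}{4} - 3187} = \frac{1}{\frac{\sqrt{- \frac{195}{4}}}{4} - 3187} = \frac{1}{\frac{\frac{1}{2} i \sqrt{195}}{4} - 3187} = \frac{1}{\frac{i \sqrt{195}}{8} - 3187} = \frac{1}{-3187 + \frac{i \sqrt{195}}{8}}$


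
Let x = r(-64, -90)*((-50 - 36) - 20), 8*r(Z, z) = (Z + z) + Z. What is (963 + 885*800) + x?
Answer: 1423703/2 ≈ 7.1185e+5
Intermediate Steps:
r(Z, z) = Z/4 + z/8 (r(Z, z) = ((Z + z) + Z)/8 = (z + 2*Z)/8 = Z/4 + z/8)
x = 5777/2 (x = ((¼)*(-64) + (⅛)*(-90))*((-50 - 36) - 20) = (-16 - 45/4)*(-86 - 20) = -109/4*(-106) = 5777/2 ≈ 2888.5)
(963 + 885*800) + x = (963 + 885*800) + 5777/2 = (963 + 708000) + 5777/2 = 708963 + 5777/2 = 1423703/2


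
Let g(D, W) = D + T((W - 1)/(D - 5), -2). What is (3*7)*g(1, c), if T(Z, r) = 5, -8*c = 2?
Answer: 126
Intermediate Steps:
c = -1/4 (c = -1/8*2 = -1/4 ≈ -0.25000)
g(D, W) = 5 + D (g(D, W) = D + 5 = 5 + D)
(3*7)*g(1, c) = (3*7)*(5 + 1) = 21*6 = 126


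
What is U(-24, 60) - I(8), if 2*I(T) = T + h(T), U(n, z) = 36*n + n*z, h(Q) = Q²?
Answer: -2340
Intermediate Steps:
I(T) = T/2 + T²/2 (I(T) = (T + T²)/2 = T/2 + T²/2)
U(-24, 60) - I(8) = -24*(36 + 60) - 8*(1 + 8)/2 = -24*96 - 8*9/2 = -2304 - 1*36 = -2304 - 36 = -2340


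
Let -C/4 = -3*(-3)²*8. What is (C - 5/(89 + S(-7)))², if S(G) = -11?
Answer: 4541007769/6084 ≈ 7.4639e+5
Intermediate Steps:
C = 864 (C = -4*(-3*(-3)²)*8 = -4*(-3*9)*8 = -(-108)*8 = -4*(-216) = 864)
(C - 5/(89 + S(-7)))² = (864 - 5/(89 - 11))² = (864 - 5/78)² = (67387/78)² = 4541007769/6084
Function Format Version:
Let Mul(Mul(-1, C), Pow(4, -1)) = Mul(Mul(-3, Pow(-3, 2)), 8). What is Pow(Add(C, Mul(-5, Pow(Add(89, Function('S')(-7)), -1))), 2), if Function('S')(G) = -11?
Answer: Rational(4541007769, 6084) ≈ 7.4639e+5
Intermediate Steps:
C = 864 (C = Mul(-4, Mul(Mul(-3, Pow(-3, 2)), 8)) = Mul(-4, Mul(Mul(-3, 9), 8)) = Mul(-4, Mul(-27, 8)) = Mul(-4, -216) = 864)
Pow(Add(C, Mul(-5, Pow(Add(89, Function('S')(-7)), -1))), 2) = Pow(Add(864, Mul(-5, Pow(Add(89, -11), -1))), 2) = Pow(Add(864, Mul(-5, Pow(78, -1))), 2) = Pow(Add(864, Mul(-5, Rational(1, 78))), 2) = Pow(Add(864, Rational(-5, 78)), 2) = Pow(Rational(67387, 78), 2) = Rational(4541007769, 6084)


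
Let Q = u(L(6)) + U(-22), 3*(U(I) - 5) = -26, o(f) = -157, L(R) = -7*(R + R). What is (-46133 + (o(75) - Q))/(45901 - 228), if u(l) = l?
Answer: -138607/137019 ≈ -1.0116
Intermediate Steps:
L(R) = -14*R
U(I) = -11/3 (U(I) = 5 + (⅓)*(-26) = 5 - 26/3 = -11/3)
Q = -263/3 (Q = -14*6 - 11/3 = -84 - 11/3 = -263/3 ≈ -87.667)
(-46133 + (o(75) - Q))/(45901 - 228) = (-46133 + (-157 - 1*(-263/3)))/(45901 - 228) = (-46133 + (-157 + 263/3))/45673 = (-46133 - 208/3)*(1/45673) = -138607/3*1/45673 = -138607/137019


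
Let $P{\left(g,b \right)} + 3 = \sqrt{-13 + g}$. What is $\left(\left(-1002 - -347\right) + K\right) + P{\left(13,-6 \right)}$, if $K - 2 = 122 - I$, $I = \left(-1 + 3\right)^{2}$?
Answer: $-538$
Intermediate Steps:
$I = 4$ ($I = 2^{2} = 4$)
$K = 120$ ($K = 2 + \left(122 - 4\right) = 2 + 118 = 120$)
$P{\left(g,b \right)} = -3 + \sqrt{-13 + g}$
$\left(\left(-1002 - -347\right) + K\right) + P{\left(13,-6 \right)} = \left(\left(-1002 - -347\right) + 120\right) - \left(3 - \sqrt{-13 + 13}\right) = \left(\left(-1002 + 347\right) + 120\right) - \left(3 - \sqrt{0}\right) = \left(-655 + 120\right) + \left(-3 + 0\right) = -535 - 3 = -538$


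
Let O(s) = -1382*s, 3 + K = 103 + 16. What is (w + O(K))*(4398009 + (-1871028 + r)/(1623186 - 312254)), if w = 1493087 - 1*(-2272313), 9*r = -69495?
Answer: 5196273671898871960/327733 ≈ 1.5855e+13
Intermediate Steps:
r = -23165/3 (r = (⅑)*(-69495) = -23165/3 ≈ -7721.7)
w = 3765400 (w = 1493087 + 2272313 = 3765400)
K = 116 (K = -3 + (103 + 16) = -3 + 119 = 116)
(w + O(K))*(4398009 + (-1871028 + r)/(1623186 - 312254)) = (3765400 - 1382*116)*(4398009 + (-1871028 - 23165/3)/(1623186 - 312254)) = (3765400 - 160312)*(4398009 - 5636249/3/1310932) = 3605088*(4398009 - 5636249/3*1/1310932) = 3605088*(4398009 - 5636249/3932796) = 3605088*(17296466566915/3932796) = 5196273671898871960/327733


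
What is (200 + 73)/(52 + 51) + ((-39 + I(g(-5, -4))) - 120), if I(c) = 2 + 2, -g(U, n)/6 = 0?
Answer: -15692/103 ≈ -152.35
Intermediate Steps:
g(U, n) = 0 (g(U, n) = -6*0 = 0)
I(c) = 4
(200 + 73)/(52 + 51) + ((-39 + I(g(-5, -4))) - 120) = (200 + 73)/(52 + 51) + ((-39 + 4) - 120) = 273/103 + (-35 - 120) = 273*(1/103) - 155 = 273/103 - 155 = -15692/103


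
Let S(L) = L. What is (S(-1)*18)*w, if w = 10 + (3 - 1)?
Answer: -216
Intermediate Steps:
w = 12 (w = 10 + 2 = 12)
(S(-1)*18)*w = -1*18*12 = -18*12 = -216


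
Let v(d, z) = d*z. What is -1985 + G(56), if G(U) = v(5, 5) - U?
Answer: -2016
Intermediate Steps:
G(U) = 25 - U (G(U) = 5*5 - U = 25 - U)
-1985 + G(56) = -1985 + (25 - 1*56) = -1985 + (25 - 56) = -1985 - 31 = -2016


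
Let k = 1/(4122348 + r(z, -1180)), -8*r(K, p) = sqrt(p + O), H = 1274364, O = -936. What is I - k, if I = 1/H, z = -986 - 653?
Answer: 187846098343441/346499633445130872252 - 92*I/271900048530193 ≈ 5.4213e-7 - 3.3836e-13*I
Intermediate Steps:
z = -1639
r(K, p) = -sqrt(-936 + p)/8 (r(K, p) = -sqrt(p - 936)/8 = -sqrt(-936 + p)/8)
k = 16*(4122348 + 23*I/4)/271900048530193 (k = 1/(4122348 - sqrt(-936 - 1180)/8) = 1/(4122348 - 23*I/4) = 16*(4122348 + 23*I/4)/271900048530193 ≈ 2.4258e-7 + 3.3836e-13*I)
I = 1/1274364 ≈ 7.8470e-7
I - k = 1/1274364 - (65957568/271900048530193 + 92*I/271900048530193) = 1/1274364 + (-65957568/271900048530193 - 92*I/271900048530193) = 187846098343441/346499633445130872252 - 92*I/271900048530193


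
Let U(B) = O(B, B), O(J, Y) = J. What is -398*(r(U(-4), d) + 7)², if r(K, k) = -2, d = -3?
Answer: -9950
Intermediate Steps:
U(B) = B
-398*(r(U(-4), d) + 7)² = -398*(-2 + 7)² = -398*5² = -398*25 = -9950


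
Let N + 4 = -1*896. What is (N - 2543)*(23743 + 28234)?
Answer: -178956811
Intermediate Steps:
N = -900 (N = -4 - 1*896 = -4 - 896 = -900)
(N - 2543)*(23743 + 28234) = (-900 - 2543)*(23743 + 28234) = -3443*51977 = -178956811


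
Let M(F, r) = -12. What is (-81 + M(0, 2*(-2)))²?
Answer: 8649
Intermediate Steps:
(-81 + M(0, 2*(-2)))² = (-81 - 12)² = (-93)² = 8649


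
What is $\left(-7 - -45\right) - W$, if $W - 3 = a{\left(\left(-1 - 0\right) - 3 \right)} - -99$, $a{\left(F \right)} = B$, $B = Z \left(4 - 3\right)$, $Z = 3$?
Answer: $-67$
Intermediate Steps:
$B = 3$ ($B = 3 \left(4 - 3\right) = 3 \cdot 1 = 3$)
$a{\left(F \right)} = 3$
$W = 105$ ($W = 3 + \left(3 - -99\right) = 3 + \left(3 + 99\right) = 3 + 102 = 105$)
$\left(-7 - -45\right) - W = \left(-7 - -45\right) - 105 = \left(-7 + 45\right) - 105 = 38 - 105 = -67$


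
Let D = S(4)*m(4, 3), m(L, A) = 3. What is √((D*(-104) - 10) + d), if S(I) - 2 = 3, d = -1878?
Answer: 2*I*√862 ≈ 58.72*I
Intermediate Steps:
S(I) = 5 (S(I) = 2 + 3 = 5)
D = 15 (D = 5*3 = 15)
√((D*(-104) - 10) + d) = √((15*(-104) - 10) - 1878) = √((-1560 - 10) - 1878) = √(-1570 - 1878) = √(-3448) = 2*I*√862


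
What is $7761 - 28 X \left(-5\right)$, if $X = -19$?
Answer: $5101$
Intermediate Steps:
$7761 - 28 X \left(-5\right) = 7761 - 28 \left(-19\right) \left(-5\right) = 7761 - \left(-532\right) \left(-5\right) = 7761 - 2660 = 5101$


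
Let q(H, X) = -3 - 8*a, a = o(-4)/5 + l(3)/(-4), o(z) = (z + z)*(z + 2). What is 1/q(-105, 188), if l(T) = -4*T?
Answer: -5/263 ≈ -0.019011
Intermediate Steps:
o(z) = 2*z*(2 + z) (o(z) = (2*z)*(2 + z) = 2*z*(2 + z))
a = 31/5 (a = (2*(-4)*(2 - 4))/5 - 4*3/(-4) = (2*(-4)*(-2))*(⅕) - 12*(-¼) = 16*(⅕) + 3 = 16/5 + 3 = 31/5 ≈ 6.2000)
q(H, X) = -263/5 (q(H, X) = -3 - 8*31/5 = -3 - 248/5 = -263/5)
1/q(-105, 188) = 1/(-263/5) = -5/263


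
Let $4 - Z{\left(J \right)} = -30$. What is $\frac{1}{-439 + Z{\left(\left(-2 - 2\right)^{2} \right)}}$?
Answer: $- \frac{1}{405} \approx -0.0024691$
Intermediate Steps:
$Z{\left(J \right)} = 34$ ($Z{\left(J \right)} = 4 - -30 = 4 + 30 = 34$)
$\frac{1}{-439 + Z{\left(\left(-2 - 2\right)^{2} \right)}} = \frac{1}{-439 + 34} = \frac{1}{-405} = - \frac{1}{405}$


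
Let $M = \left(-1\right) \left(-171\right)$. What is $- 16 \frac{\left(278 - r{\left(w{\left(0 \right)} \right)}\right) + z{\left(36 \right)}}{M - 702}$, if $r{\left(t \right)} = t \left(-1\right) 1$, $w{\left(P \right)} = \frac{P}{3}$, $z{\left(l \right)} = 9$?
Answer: $\frac{4592}{531} \approx 8.6478$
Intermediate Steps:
$M = 171$
$w{\left(P \right)} = \frac{P}{3}$ ($w{\left(P \right)} = P \frac{1}{3} = \frac{P}{3}$)
$r{\left(t \right)} = - t$ ($r{\left(t \right)} = - t 1 = - t$)
$- 16 \frac{\left(278 - r{\left(w{\left(0 \right)} \right)}\right) + z{\left(36 \right)}}{M - 702} = - 16 \frac{\left(278 - - \frac{0}{3}\right) + 9}{171 - 702} = - 16 \frac{\left(278 - \left(-1\right) 0\right) + 9}{-531} = - 16 \left(\left(278 - 0\right) + 9\right) \left(- \frac{1}{531}\right) = - 16 \left(\left(278 + 0\right) + 9\right) \left(- \frac{1}{531}\right) = - 16 \left(278 + 9\right) \left(- \frac{1}{531}\right) = - 16 \cdot 287 \left(- \frac{1}{531}\right) = \left(-16\right) \left(- \frac{287}{531}\right) = \frac{4592}{531}$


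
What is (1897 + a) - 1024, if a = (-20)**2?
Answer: 1273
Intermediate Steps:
a = 400
(1897 + a) - 1024 = (1897 + 400) - 1024 = 2297 - 1024 = 1273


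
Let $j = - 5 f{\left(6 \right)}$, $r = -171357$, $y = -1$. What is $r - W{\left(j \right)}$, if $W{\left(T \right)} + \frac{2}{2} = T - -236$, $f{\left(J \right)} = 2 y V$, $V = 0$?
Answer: $-171592$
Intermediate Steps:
$f{\left(J \right)} = 0$ ($f{\left(J \right)} = 2 \left(-1\right) 0 = \left(-2\right) 0 = 0$)
$j = 0$ ($j = \left(-5\right) 0 = 0$)
$W{\left(T \right)} = 235 + T$ ($W{\left(T \right)} = -1 + \left(T - -236\right) = -1 + \left(T + 236\right) = -1 + \left(236 + T\right) = 235 + T$)
$r - W{\left(j \right)} = -171357 - \left(235 + 0\right) = -171357 - 235 = -171592$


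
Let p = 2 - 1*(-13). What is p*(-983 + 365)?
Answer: -9270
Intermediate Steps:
p = 15 (p = 2 + 13 = 15)
p*(-983 + 365) = 15*(-983 + 365) = 15*(-618) = -9270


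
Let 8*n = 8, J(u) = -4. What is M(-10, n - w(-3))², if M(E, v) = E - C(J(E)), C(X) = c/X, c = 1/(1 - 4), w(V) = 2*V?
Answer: 14641/144 ≈ 101.67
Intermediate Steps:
n = 1 (n = (⅛)*8 = 1)
c = -⅓ (c = 1/(-3) = -⅓ ≈ -0.33333)
C(X) = -1/(3*X)
M(E, v) = -1/12 + E (M(E, v) = E - (-1)/(3*(-4)) = E - (-1)*(-1)/(3*4) = E - 1*1/12 = E - 1/12 = -1/12 + E)
M(-10, n - w(-3))² = (-1/12 - 10)² = (-121/12)² = 14641/144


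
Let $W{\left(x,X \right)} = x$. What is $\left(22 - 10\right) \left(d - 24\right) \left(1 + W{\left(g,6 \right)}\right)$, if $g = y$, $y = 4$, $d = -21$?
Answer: $-2700$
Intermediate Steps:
$g = 4$
$\left(22 - 10\right) \left(d - 24\right) \left(1 + W{\left(g,6 \right)}\right) = \left(22 - 10\right) \left(-21 - 24\right) \left(1 + 4\right) = 12 \left(-45\right) 5 = \left(-540\right) 5 = -2700$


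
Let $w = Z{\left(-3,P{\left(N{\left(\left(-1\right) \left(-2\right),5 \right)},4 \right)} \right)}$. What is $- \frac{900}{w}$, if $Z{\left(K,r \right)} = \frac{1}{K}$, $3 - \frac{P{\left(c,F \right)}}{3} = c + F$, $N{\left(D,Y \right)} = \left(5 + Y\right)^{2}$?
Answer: $2700$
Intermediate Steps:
$P{\left(c,F \right)} = 9 - 3 F - 3 c$ ($P{\left(c,F \right)} = 9 - 3 \left(c + F\right) = 9 - 3 \left(F + c\right) = 9 - \left(3 F + 3 c\right) = 9 - 3 F - 3 c$)
$w = - \frac{1}{3}$ ($w = \frac{1}{-3} = - \frac{1}{3} \approx -0.33333$)
$- \frac{900}{w} = - \frac{900}{- \frac{1}{3}} = \left(-900\right) \left(-3\right) = 2700$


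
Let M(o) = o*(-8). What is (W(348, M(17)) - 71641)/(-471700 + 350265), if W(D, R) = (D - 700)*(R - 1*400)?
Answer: -117031/121435 ≈ -0.96373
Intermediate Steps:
M(o) = -8*o
W(D, R) = (-700 + D)*(-400 + R) (W(D, R) = (-700 + D)*(R - 400) = (-700 + D)*(-400 + R))
(W(348, M(17)) - 71641)/(-471700 + 350265) = ((280000 - (-5600)*17 - 400*348 + 348*(-8*17)) - 71641)/(-471700 + 350265) = ((280000 - 700*(-136) - 139200 + 348*(-136)) - 71641)/(-121435) = ((280000 + 95200 - 139200 - 47328) - 71641)*(-1/121435) = (188672 - 71641)*(-1/121435) = 117031*(-1/121435) = -117031/121435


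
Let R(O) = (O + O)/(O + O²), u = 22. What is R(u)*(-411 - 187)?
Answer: -52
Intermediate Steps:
R(O) = 2*O/(O + O²) (R(O) = (2*O)/(O + O²) = 2*O/(O + O²))
R(u)*(-411 - 187) = (2/(1 + 22))*(-411 - 187) = (2/23)*(-598) = -52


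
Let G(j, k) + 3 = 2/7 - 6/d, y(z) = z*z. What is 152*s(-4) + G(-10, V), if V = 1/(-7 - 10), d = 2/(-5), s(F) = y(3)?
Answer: 9662/7 ≈ 1380.3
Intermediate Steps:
y(z) = z**2
s(F) = 9 (s(F) = 3**2 = 9)
d = -2/5 (d = 2*(-1/5) = -2/5 ≈ -0.40000)
V = -1/17 (V = 1/(-17) = -1/17 ≈ -0.058824)
G(j, k) = 86/7 (G(j, k) = -3 + (2/7 - 6/(-2/5)) = -3 + (2*(1/7) - 6*(-5/2)) = -3 + (2/7 + 15) = -3 + 107/7 = 86/7)
152*s(-4) + G(-10, V) = 152*9 + 86/7 = 1368 + 86/7 = 9662/7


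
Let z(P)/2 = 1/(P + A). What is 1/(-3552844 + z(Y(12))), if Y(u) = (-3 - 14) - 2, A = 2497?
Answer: -1239/4401973715 ≈ -2.8146e-7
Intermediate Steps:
Y(u) = -19 (Y(u) = -17 - 2 = -19)
z(P) = 2/(2497 + P) (z(P) = 2/(P + 2497) = 2/(2497 + P))
1/(-3552844 + z(Y(12))) = 1/(-3552844 + 2/(2497 - 19)) = 1/(-3552844 + 2/2478) = 1/(-3552844 + 2*(1/2478)) = 1/(-3552844 + 1/1239) = 1/(-4401973715/1239) = -1239/4401973715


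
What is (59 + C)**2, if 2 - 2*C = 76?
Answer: 484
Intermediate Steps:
C = -37 (C = 1 - 1/2*76 = 1 - 38 = -37)
(59 + C)**2 = (59 - 37)**2 = 22**2 = 484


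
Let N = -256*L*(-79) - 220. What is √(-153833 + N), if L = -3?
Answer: 5*I*√8589 ≈ 463.38*I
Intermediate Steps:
N = -60892 (N = -(-768)*(-79) - 220 = -256*237 - 220 = -60672 - 220 = -60892)
√(-153833 + N) = √(-153833 - 60892) = √(-214725) = 5*I*√8589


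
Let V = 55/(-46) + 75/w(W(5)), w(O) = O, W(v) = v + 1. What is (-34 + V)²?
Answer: 272484/529 ≈ 515.09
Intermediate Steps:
W(v) = 1 + v
V = 260/23 (V = 55/(-46) + 75/(1 + 5) = 55*(-1/46) + 75/6 = -55/46 + 75*(⅙) = -55/46 + 25/2 = 260/23 ≈ 11.304)
(-34 + V)² = (-34 + 260/23)² = (-522/23)² = 272484/529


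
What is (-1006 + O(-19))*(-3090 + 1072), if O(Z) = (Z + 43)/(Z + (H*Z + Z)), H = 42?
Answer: 424304680/209 ≈ 2.0302e+6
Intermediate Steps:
O(Z) = (43 + Z)/(44*Z) (O(Z) = (Z + 43)/(Z + (42*Z + Z)) = (43 + Z)/(Z + 43*Z) = (43 + Z)/((44*Z)) = (43 + Z)*(1/(44*Z)) = (43 + Z)/(44*Z))
(-1006 + O(-19))*(-3090 + 1072) = (-1006 + (1/44)*(43 - 19)/(-19))*(-3090 + 1072) = (-1006 + (1/44)*(-1/19)*24)*(-2018) = (-1006 - 6/209)*(-2018) = -210260/209*(-2018) = 424304680/209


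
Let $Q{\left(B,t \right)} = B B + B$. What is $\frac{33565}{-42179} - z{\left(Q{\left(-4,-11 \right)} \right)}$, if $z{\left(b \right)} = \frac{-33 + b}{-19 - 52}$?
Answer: $- \frac{3268874}{2994709} \approx -1.0915$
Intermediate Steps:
$Q{\left(B,t \right)} = B + B^{2}$ ($Q{\left(B,t \right)} = B^{2} + B = B + B^{2}$)
$z{\left(b \right)} = \frac{33}{71} - \frac{b}{71}$ ($z{\left(b \right)} = \frac{-33 + b}{-71} = \left(-33 + b\right) \left(- \frac{1}{71}\right) = \frac{33}{71} - \frac{b}{71}$)
$\frac{33565}{-42179} - z{\left(Q{\left(-4,-11 \right)} \right)} = \frac{33565}{-42179} - \left(\frac{33}{71} - \frac{\left(-4\right) \left(1 - 4\right)}{71}\right) = 33565 \left(- \frac{1}{42179}\right) - \left(\frac{33}{71} - \frac{\left(-4\right) \left(-3\right)}{71}\right) = - \frac{33565}{42179} - \left(\frac{33}{71} - \frac{12}{71}\right) = - \frac{33565}{42179} - \frac{21}{71} = - \frac{3268874}{2994709}$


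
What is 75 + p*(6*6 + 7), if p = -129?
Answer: -5472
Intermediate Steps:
75 + p*(6*6 + 7) = 75 - 129*(6*6 + 7) = 75 - 129*(36 + 7) = 75 - 129*43 = 75 - 5547 = -5472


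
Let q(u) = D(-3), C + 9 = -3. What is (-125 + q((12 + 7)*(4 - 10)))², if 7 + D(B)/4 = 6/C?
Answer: 24025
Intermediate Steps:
C = -12 (C = -9 - 3 = -12)
D(B) = -30 (D(B) = -28 + 4*(6/(-12)) = -28 + 4*(6*(-1/12)) = -28 + 4*(-½) = -28 - 2 = -30)
q(u) = -30
(-125 + q((12 + 7)*(4 - 10)))² = (-125 - 30)² = (-155)² = 24025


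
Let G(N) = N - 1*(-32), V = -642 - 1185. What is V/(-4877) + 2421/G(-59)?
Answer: -1306432/14631 ≈ -89.292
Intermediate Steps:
V = -1827
G(N) = 32 + N (G(N) = N + 32 = 32 + N)
V/(-4877) + 2421/G(-59) = -1827/(-4877) + 2421/(32 - 59) = -1827*(-1/4877) + 2421/(-27) = 1827/4877 + 2421*(-1/27) = 1827/4877 - 269/3 = -1306432/14631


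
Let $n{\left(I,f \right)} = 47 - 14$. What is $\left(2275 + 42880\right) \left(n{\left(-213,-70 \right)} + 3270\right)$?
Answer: $149146965$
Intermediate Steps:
$n{\left(I,f \right)} = 33$ ($n{\left(I,f \right)} = 47 - 14 = 33$)
$\left(2275 + 42880\right) \left(n{\left(-213,-70 \right)} + 3270\right) = \left(2275 + 42880\right) \left(33 + 3270\right) = 45155 \cdot 3303 = 149146965$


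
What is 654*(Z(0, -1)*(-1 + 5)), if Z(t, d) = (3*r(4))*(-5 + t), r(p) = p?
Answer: -156960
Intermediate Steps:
Z(t, d) = -60 + 12*t (Z(t, d) = (3*4)*(-5 + t) = 12*(-5 + t) = -60 + 12*t)
654*(Z(0, -1)*(-1 + 5)) = 654*((-60 + 12*0)*(-1 + 5)) = 654*((-60 + 0)*4) = 654*(-60*4) = 654*(-240) = -156960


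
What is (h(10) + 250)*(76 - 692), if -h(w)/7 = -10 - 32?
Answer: -335104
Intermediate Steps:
h(w) = 294 (h(w) = -7*(-10 - 32) = -7*(-42) = 294)
(h(10) + 250)*(76 - 692) = (294 + 250)*(76 - 692) = 544*(-616) = -335104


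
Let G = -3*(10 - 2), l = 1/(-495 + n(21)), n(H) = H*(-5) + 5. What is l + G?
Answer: -14281/595 ≈ -24.002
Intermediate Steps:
n(H) = 5 - 5*H (n(H) = -5*H + 5 = 5 - 5*H)
l = -1/595 (l = 1/(-495 + (5 - 5*21)) = 1/(-495 + (5 - 105)) = 1/(-495 - 100) = 1/(-595) = -1/595 ≈ -0.0016807)
G = -24 (G = -3*8 = -24)
l + G = -1/595 - 24 = -14281/595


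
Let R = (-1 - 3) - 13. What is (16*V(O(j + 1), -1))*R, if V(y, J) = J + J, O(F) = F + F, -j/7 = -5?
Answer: 544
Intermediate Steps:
j = 35 (j = -7*(-5) = 35)
O(F) = 2*F
R = -17 (R = -4 - 13 = -17)
V(y, J) = 2*J
(16*V(O(j + 1), -1))*R = (16*(2*(-1)))*(-17) = (16*(-2))*(-17) = -32*(-17) = 544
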